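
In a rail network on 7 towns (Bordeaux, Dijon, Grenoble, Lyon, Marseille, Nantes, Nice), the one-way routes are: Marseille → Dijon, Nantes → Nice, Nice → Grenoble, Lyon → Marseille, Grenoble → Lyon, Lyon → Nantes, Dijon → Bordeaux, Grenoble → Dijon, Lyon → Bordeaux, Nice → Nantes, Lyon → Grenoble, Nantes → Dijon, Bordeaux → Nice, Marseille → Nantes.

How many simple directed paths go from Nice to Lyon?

1

Nice→Grenoble→Lyon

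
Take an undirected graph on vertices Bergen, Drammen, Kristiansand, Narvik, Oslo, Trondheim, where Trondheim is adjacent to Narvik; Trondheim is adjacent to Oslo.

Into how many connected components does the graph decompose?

4

From Bergen: component {Bergen}.
From Drammen: component {Drammen}.
From Kristiansand: component {Kristiansand}.
From Narvik: component {Narvik, Oslo, Trondheim}.
That's 4 components.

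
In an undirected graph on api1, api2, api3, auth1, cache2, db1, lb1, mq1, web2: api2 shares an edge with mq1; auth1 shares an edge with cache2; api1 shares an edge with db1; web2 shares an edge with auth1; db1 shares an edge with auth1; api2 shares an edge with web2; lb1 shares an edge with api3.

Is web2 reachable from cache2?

Explore from cache2.
Distance 1: reach auth1.
Distance 2: reach db1, web2.
Found web2.

Yes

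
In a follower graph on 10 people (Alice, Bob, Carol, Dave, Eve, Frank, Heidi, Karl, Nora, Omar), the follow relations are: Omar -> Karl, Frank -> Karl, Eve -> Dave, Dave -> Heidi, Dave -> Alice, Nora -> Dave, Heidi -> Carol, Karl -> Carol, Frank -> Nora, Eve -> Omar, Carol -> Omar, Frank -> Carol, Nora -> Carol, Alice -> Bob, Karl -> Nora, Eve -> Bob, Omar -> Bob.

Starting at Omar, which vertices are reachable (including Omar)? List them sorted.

Start at Omar.
Its neighbours: Bob, Karl.
Then their neighbours: Carol, Nora.
Then next layer: Dave.
Then next layer: Alice, Heidi.
Nothing further is reachable.

Alice, Bob, Carol, Dave, Heidi, Karl, Nora, Omar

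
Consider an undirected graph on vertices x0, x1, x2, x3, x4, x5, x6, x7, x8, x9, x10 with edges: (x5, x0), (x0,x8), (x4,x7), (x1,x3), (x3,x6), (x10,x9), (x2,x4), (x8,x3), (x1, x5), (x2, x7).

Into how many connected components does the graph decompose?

3

From x0: component {x0, x1, x3, x5, x6, x8}.
From x2: component {x2, x4, x7}.
From x9: component {x9, x10}.
That's 3 components.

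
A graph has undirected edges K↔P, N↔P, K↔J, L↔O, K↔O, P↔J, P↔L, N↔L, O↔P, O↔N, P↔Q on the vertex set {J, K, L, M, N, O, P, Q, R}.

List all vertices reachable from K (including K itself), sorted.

J, K, L, N, O, P, Q

Start at K.
Its neighbours: J, O, P.
Then their neighbours: L, N, Q.
Nothing further is reachable.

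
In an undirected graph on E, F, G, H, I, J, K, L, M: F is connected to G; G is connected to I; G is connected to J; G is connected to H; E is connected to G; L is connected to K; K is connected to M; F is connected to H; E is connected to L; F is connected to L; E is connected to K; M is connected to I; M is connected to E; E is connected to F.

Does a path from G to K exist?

Yes

Explore from G.
Distance 1: reach E, F, H, I, J.
Distance 2: reach K, L, M.
Found K.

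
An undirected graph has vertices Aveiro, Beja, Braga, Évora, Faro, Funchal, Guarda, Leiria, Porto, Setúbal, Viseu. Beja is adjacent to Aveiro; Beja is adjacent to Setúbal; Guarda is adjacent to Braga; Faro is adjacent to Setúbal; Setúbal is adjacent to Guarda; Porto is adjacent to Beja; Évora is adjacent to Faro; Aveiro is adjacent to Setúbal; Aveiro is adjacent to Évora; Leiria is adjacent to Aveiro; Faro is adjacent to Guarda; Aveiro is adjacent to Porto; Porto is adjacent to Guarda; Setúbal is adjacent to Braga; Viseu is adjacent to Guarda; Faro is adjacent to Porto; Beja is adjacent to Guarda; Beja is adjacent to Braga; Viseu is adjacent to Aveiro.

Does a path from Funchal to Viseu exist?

No

Funchal has no edges, so nothing is reachable from it.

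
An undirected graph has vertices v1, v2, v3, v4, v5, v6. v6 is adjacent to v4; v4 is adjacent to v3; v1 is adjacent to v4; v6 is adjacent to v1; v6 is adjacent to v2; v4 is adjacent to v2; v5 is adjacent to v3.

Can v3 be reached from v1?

Explore from v1.
Distance 1: reach v4, v6.
Distance 2: reach v2, v3.
Found v3.

Yes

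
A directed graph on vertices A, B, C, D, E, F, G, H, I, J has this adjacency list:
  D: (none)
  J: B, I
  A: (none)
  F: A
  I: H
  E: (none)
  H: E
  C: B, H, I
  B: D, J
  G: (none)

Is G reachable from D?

D has no outgoing edges, so nothing is reachable from it.

No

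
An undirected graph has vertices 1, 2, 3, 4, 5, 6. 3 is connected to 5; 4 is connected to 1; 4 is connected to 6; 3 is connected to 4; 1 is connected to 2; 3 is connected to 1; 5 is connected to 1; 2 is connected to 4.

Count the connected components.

From 1: component {1, 2, 3, 4, 5, 6}.
That's 1 component.

1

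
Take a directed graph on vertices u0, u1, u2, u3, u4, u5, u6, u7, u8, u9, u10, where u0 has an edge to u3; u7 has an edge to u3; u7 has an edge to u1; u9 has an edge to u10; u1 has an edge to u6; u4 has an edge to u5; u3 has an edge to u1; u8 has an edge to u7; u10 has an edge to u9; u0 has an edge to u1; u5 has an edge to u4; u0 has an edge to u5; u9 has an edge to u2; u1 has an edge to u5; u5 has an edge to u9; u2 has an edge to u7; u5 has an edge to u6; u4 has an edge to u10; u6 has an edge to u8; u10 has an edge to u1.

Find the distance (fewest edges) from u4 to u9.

2

Distance 0: u4.
Distance 1: u5, u10.
Distance 2: u1, u6, u9 — contains u9.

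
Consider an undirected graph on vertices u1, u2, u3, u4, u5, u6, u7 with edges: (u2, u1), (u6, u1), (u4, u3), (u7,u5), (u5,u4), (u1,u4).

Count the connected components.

1

From u1: component {u1, u2, u3, u4, u5, u6, u7}.
That's 1 component.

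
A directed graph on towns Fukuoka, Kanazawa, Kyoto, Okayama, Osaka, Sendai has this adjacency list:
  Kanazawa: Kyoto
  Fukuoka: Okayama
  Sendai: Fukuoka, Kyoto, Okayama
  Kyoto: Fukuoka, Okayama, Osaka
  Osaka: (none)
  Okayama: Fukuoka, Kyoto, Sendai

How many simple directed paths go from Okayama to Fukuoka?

4

Okayama→Fukuoka
Okayama→Kyoto→Fukuoka
Okayama→Sendai→Fukuoka
Okayama→Sendai→Kyoto→Fukuoka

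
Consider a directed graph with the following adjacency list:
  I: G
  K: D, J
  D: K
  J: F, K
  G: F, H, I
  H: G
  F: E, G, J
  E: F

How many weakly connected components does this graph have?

1

From D: component {D, E, F, G, H, I, J, K}.
That's 1 component.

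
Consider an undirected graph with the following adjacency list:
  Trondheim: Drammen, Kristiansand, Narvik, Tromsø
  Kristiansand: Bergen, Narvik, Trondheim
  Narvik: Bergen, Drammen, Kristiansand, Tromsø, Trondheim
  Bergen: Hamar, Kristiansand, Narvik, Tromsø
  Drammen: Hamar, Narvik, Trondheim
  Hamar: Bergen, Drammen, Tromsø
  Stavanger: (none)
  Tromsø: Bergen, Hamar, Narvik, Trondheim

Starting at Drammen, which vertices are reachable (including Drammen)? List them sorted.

Bergen, Drammen, Hamar, Kristiansand, Narvik, Tromsø, Trondheim

Start at Drammen.
Its neighbours: Hamar, Narvik, Trondheim.
Then their neighbours: Bergen, Kristiansand, Tromsø.
Nothing further is reachable.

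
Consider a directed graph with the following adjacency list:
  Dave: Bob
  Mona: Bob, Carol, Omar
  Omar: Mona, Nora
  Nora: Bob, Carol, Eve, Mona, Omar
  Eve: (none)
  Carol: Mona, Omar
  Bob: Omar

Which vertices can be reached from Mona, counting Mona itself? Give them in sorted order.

Bob, Carol, Eve, Mona, Nora, Omar

Start at Mona.
Its neighbours: Bob, Carol, Omar.
Then their neighbours: Nora.
Then next layer: Eve.
Nothing further is reachable.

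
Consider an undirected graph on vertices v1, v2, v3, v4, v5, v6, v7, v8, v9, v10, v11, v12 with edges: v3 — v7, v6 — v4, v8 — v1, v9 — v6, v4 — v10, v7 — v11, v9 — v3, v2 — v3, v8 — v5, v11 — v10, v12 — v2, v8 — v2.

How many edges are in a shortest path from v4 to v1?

6

Distance 0: v4.
Distance 1: v6, v10.
Distance 2: v9, v11.
Distance 3: v3, v7.
Distance 4: v2.
Distance 5: v8, v12.
Distance 6: v1, v5 — contains v1.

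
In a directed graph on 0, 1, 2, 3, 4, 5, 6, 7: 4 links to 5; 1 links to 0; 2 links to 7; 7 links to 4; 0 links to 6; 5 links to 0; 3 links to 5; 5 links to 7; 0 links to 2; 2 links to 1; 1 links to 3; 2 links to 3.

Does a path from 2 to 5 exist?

Explore from 2.
Distance 1: reach 1, 3, 7.
Distance 2: reach 0, 4, 5.
Found 5.

Yes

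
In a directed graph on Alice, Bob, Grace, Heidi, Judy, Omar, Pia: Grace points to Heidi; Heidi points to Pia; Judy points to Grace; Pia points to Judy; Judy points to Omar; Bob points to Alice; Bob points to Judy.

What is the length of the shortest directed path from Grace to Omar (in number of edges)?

4

Distance 0: Grace.
Distance 1: Heidi.
Distance 2: Pia.
Distance 3: Judy.
Distance 4: Omar — contains Omar.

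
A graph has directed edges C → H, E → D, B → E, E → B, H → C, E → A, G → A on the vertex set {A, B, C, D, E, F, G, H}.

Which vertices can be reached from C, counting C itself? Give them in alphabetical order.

Start at C.
Its neighbours: H.
Nothing further is reachable.

C, H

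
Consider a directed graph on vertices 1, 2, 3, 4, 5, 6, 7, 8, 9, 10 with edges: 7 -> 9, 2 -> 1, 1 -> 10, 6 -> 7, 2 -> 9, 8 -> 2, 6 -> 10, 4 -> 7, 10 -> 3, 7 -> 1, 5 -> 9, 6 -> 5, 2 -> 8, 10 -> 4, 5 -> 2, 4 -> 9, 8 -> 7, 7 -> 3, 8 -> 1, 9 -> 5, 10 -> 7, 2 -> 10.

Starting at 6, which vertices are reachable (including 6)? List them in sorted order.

1, 2, 3, 4, 5, 6, 7, 8, 9, 10

Start at 6.
Its neighbours: 5, 7, 10.
Then their neighbours: 1, 2, 3, 4, 9.
Then next layer: 8.
Every vertex is now reached.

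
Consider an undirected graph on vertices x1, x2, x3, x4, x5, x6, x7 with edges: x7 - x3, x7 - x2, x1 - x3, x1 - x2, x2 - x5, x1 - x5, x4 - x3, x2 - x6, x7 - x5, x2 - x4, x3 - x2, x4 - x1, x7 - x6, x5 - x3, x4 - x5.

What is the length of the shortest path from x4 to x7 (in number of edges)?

Distance 0: x4.
Distance 1: x1, x2, x3, x5.
Distance 2: x6, x7 — contains x7.

2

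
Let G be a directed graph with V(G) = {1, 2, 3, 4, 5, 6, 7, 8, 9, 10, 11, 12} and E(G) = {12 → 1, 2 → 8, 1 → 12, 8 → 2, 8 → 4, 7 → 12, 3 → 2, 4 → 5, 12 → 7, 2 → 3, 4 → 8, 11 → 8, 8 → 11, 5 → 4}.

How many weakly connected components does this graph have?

5

From 1: component {1, 7, 12}.
From 2: component {2, 3, 4, 5, 8, 11}.
From 6: component {6}.
From 9: component {9}.
From 10: component {10}.
That's 5 components.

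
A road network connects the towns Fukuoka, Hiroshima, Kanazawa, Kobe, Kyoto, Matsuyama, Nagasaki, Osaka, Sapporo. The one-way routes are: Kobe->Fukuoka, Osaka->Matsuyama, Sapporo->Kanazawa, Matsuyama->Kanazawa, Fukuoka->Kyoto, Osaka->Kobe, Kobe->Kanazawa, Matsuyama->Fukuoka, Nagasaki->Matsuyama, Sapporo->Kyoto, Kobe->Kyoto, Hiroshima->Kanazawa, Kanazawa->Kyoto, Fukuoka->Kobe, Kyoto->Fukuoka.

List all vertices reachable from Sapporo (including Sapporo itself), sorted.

Fukuoka, Kanazawa, Kobe, Kyoto, Sapporo

Start at Sapporo.
Its neighbours: Kanazawa, Kyoto.
Then their neighbours: Fukuoka.
Then next layer: Kobe.
Nothing further is reachable.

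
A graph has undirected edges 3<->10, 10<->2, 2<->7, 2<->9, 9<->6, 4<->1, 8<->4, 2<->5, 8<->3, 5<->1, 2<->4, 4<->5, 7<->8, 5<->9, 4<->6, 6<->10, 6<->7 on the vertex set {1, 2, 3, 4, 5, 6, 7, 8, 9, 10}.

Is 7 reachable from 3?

Explore from 3.
Distance 1: reach 8, 10.
Distance 2: reach 2, 4, 6, 7.
Found 7.

Yes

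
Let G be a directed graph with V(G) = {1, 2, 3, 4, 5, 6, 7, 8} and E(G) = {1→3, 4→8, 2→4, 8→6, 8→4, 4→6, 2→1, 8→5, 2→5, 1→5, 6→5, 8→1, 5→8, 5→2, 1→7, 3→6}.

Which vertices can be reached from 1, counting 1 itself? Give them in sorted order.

Start at 1.
Its neighbours: 3, 5, 7.
Then their neighbours: 2, 6, 8.
Then next layer: 4.
Every vertex is now reached.

1, 2, 3, 4, 5, 6, 7, 8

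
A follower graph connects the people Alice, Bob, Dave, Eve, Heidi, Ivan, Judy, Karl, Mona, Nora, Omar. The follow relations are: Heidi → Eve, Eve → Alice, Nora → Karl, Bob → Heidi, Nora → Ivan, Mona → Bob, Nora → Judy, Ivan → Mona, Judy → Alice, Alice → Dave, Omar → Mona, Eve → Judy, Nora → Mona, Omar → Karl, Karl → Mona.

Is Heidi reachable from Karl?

Explore from Karl.
Distance 1: reach Mona.
Distance 2: reach Bob.
Distance 3: reach Heidi.
Found Heidi.

Yes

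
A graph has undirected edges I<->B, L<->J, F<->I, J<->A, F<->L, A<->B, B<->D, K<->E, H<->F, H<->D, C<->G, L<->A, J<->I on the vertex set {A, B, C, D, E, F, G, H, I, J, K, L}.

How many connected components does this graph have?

3

From A: component {A, B, D, F, H, I, J, L}.
From C: component {C, G}.
From E: component {E, K}.
That's 3 components.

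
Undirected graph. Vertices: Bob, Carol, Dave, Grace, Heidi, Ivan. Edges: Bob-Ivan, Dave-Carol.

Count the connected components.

4

From Bob: component {Bob, Ivan}.
From Carol: component {Carol, Dave}.
From Grace: component {Grace}.
From Heidi: component {Heidi}.
That's 4 components.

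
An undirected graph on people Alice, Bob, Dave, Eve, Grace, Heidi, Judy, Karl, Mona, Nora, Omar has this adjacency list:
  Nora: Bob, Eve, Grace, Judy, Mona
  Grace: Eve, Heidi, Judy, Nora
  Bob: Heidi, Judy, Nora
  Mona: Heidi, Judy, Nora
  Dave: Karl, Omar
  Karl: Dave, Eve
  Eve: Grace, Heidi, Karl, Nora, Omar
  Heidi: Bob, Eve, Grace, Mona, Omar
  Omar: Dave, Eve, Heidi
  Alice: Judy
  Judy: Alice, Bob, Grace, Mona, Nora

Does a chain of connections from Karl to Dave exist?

Explore from Karl.
Distance 1: reach Dave, Eve.
Found Dave.

Yes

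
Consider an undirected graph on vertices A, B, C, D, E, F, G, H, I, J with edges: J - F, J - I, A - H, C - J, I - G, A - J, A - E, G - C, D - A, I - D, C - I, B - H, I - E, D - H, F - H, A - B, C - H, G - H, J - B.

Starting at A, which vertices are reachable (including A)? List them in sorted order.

A, B, C, D, E, F, G, H, I, J

Start at A.
Its neighbours: B, D, E, H, J.
Then their neighbours: C, F, G, I.
Every vertex is now reached.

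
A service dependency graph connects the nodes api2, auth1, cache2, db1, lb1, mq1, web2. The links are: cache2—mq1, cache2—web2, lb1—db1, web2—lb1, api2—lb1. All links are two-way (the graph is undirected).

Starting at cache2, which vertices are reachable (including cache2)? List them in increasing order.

api2, cache2, db1, lb1, mq1, web2

Start at cache2.
Its neighbours: mq1, web2.
Then their neighbours: lb1.
Then next layer: api2, db1.
Nothing further is reachable.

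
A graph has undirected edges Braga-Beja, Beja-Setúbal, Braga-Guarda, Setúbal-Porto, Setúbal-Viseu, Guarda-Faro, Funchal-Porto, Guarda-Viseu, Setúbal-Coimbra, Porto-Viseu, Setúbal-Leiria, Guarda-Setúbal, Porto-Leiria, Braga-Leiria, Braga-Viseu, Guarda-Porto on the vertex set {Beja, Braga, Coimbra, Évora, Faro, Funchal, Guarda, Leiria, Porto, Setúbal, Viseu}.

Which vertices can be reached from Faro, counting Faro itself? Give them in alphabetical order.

Start at Faro.
Its neighbours: Guarda.
Then their neighbours: Braga, Porto, Setúbal, Viseu.
Then next layer: Beja, Coimbra, Funchal, Leiria.
Nothing further is reachable.

Beja, Braga, Coimbra, Faro, Funchal, Guarda, Leiria, Porto, Setúbal, Viseu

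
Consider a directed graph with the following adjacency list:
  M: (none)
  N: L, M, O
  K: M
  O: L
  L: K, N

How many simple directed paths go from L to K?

1

L→K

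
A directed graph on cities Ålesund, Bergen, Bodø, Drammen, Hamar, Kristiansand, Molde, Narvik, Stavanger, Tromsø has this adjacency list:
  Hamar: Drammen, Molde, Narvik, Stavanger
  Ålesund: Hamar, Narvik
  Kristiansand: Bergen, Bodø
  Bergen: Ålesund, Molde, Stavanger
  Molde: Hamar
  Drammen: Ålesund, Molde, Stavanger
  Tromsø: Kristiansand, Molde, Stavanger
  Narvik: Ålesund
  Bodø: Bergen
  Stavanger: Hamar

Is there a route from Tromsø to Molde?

Explore from Tromsø.
Distance 1: reach Kristiansand, Molde, Stavanger.
Found Molde.

Yes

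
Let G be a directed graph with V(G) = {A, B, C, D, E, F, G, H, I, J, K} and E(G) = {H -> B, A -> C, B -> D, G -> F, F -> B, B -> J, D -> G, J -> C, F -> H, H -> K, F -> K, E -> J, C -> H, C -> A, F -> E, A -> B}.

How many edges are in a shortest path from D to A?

Distance 0: D.
Distance 1: G.
Distance 2: F.
Distance 3: B, E, H, K.
Distance 4: J.
Distance 5: C.
Distance 6: A — contains A.

6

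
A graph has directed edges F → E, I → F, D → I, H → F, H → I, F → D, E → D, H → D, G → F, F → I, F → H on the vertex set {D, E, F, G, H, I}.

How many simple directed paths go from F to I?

5

F→D→I
F→E→D→I
F→H→D→I
F→H→I
F→I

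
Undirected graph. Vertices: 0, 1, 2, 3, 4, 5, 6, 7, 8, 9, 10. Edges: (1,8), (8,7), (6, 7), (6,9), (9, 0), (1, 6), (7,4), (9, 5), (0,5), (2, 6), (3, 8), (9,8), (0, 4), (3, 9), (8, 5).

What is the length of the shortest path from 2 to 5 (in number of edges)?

Distance 0: 2.
Distance 1: 6.
Distance 2: 1, 7, 9.
Distance 3: 0, 3, 4, 5, 8 — contains 5.

3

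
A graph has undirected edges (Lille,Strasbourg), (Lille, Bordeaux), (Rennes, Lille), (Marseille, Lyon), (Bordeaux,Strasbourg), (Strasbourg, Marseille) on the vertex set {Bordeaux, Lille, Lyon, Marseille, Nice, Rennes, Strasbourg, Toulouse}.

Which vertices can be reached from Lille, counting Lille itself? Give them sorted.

Bordeaux, Lille, Lyon, Marseille, Rennes, Strasbourg

Start at Lille.
Its neighbours: Bordeaux, Rennes, Strasbourg.
Then their neighbours: Marseille.
Then next layer: Lyon.
Nothing further is reachable.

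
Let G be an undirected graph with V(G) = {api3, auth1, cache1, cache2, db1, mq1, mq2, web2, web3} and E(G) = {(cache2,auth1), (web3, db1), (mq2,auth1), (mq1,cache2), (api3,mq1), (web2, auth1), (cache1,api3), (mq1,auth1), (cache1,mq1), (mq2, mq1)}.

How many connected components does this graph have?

2

From api3: component {api3, auth1, cache1, cache2, mq1, mq2, web2}.
From db1: component {db1, web3}.
That's 2 components.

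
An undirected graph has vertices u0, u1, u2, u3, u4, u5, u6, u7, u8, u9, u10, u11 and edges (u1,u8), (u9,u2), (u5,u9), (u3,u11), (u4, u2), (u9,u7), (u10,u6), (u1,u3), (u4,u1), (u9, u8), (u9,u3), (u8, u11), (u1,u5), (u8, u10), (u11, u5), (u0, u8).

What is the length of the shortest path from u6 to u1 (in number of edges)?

3

Distance 0: u6.
Distance 1: u10.
Distance 2: u8.
Distance 3: u0, u1, u9, u11 — contains u1.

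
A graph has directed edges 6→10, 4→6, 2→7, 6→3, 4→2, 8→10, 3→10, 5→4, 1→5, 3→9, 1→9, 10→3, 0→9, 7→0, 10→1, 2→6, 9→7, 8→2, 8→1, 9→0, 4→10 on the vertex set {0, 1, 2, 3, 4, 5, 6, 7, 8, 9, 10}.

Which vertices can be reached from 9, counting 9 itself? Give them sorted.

Start at 9.
Its neighbours: 0, 7.
Nothing further is reachable.

0, 7, 9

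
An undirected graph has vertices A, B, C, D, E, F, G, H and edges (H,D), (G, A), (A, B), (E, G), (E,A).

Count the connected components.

From A: component {A, B, E, G}.
From C: component {C}.
From D: component {D, H}.
From F: component {F}.
That's 4 components.

4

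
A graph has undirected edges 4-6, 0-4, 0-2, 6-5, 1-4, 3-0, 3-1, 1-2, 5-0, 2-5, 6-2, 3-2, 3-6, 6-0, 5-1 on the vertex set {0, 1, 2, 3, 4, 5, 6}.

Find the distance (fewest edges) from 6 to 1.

2

Distance 0: 6.
Distance 1: 0, 2, 3, 4, 5.
Distance 2: 1 — contains 1.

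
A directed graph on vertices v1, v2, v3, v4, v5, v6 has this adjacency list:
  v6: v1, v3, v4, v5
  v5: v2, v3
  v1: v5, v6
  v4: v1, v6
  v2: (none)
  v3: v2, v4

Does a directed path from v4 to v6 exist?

Yes

Explore from v4.
Distance 1: reach v1, v6.
Found v6.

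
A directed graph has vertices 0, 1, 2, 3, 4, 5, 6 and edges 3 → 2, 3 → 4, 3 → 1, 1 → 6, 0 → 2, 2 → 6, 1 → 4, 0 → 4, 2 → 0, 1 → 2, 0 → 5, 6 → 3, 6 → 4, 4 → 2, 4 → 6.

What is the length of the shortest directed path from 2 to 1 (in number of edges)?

Distance 0: 2.
Distance 1: 0, 6.
Distance 2: 3, 4, 5.
Distance 3: 1 — contains 1.

3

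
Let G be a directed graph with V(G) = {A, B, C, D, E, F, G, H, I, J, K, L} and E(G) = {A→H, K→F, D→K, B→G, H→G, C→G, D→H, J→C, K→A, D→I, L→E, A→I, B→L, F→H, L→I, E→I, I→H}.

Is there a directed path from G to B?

No

G has no outgoing edges, so nothing is reachable from it.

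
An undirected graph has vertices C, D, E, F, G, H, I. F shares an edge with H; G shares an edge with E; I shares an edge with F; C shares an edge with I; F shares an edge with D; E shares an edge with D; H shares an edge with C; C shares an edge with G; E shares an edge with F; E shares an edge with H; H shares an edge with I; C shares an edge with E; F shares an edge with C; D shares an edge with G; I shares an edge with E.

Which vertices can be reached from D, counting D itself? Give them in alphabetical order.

Start at D.
Its neighbours: E, F, G.
Then their neighbours: C, H, I.
Every vertex is now reached.

C, D, E, F, G, H, I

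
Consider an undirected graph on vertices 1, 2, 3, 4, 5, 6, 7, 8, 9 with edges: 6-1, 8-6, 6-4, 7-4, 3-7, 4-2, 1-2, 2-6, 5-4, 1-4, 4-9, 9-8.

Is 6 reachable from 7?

Explore from 7.
Distance 1: reach 3, 4.
Distance 2: reach 1, 2, 5, 6, 9.
Found 6.

Yes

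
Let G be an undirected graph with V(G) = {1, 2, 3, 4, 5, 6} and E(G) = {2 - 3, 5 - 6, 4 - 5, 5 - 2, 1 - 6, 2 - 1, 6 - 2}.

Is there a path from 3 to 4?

Yes

Explore from 3.
Distance 1: reach 2.
Distance 2: reach 1, 5, 6.
Distance 3: reach 4.
Found 4.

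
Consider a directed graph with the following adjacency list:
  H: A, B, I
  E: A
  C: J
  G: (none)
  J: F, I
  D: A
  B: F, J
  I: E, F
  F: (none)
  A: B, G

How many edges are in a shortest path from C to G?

Distance 0: C.
Distance 1: J.
Distance 2: F, I.
Distance 3: E.
Distance 4: A.
Distance 5: B, G — contains G.

5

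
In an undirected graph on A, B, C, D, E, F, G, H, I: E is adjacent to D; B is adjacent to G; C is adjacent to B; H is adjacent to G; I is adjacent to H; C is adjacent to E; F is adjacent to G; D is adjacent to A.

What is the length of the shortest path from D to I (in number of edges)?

6

Distance 0: D.
Distance 1: A, E.
Distance 2: C.
Distance 3: B.
Distance 4: G.
Distance 5: F, H.
Distance 6: I — contains I.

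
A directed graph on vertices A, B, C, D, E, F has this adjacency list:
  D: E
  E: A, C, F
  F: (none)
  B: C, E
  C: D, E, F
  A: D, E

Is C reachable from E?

Explore from E.
Distance 1: reach A, C, F.
Found C.

Yes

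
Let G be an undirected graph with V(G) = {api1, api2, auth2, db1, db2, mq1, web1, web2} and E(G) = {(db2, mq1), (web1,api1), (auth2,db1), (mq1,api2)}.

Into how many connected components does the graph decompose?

From api1: component {api1, web1}.
From api2: component {api2, db2, mq1}.
From auth2: component {auth2, db1}.
From web2: component {web2}.
That's 4 components.

4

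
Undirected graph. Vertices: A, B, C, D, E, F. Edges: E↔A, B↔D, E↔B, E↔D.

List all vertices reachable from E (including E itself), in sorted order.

A, B, D, E

Start at E.
Its neighbours: A, B, D.
Nothing further is reachable.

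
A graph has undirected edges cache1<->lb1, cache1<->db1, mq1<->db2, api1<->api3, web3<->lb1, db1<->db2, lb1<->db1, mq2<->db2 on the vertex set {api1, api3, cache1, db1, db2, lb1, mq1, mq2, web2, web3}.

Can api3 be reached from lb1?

No

Explore from lb1.
Distance 1: reach cache1, db1, web3.
Distance 2: reach db2.
Distance 3: reach mq1, mq2.
The search is exhausted without reaching api3; it lies in a different component.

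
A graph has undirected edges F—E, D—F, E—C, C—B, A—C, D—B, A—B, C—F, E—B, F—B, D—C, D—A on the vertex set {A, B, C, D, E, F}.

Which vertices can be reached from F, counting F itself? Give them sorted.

Start at F.
Its neighbours: B, C, D, E.
Then their neighbours: A.
Every vertex is now reached.

A, B, C, D, E, F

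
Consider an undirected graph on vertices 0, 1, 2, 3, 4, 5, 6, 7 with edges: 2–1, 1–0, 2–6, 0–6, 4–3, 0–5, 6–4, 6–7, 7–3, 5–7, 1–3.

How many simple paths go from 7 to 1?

9

7–3–1
7–3–4–6–0–1
7–3–4–6–2–1
7–5–0–1
7–5–0–6–2–1
7–5–0–6–4–3–1
7–6–0–1
7–6–2–1
7–6–4–3–1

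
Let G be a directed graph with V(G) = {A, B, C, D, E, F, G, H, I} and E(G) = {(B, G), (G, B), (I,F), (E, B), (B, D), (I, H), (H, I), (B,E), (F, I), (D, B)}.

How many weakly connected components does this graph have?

4

From A: component {A}.
From B: component {B, D, E, G}.
From C: component {C}.
From F: component {F, H, I}.
That's 4 components.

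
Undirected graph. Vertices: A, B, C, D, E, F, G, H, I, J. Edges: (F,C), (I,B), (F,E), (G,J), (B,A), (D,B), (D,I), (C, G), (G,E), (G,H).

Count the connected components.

2

From A: component {A, B, D, I}.
From C: component {C, E, F, G, H, J}.
That's 2 components.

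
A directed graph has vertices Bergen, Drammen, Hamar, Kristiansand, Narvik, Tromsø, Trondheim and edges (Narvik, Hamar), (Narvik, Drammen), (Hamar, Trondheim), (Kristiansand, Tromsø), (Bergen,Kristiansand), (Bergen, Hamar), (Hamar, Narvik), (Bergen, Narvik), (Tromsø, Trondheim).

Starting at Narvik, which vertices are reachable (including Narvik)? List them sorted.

Drammen, Hamar, Narvik, Trondheim

Start at Narvik.
Its neighbours: Drammen, Hamar.
Then their neighbours: Trondheim.
Nothing further is reachable.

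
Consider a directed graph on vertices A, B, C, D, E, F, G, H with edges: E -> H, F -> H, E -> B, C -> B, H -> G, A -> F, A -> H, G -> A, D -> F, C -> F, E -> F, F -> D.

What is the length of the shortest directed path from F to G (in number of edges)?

Distance 0: F.
Distance 1: D, H.
Distance 2: G — contains G.

2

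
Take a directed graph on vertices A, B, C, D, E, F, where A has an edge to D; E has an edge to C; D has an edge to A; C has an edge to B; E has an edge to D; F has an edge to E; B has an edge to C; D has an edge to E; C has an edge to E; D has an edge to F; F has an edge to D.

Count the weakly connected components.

From A: component {A, B, C, D, E, F}.
That's 1 component.

1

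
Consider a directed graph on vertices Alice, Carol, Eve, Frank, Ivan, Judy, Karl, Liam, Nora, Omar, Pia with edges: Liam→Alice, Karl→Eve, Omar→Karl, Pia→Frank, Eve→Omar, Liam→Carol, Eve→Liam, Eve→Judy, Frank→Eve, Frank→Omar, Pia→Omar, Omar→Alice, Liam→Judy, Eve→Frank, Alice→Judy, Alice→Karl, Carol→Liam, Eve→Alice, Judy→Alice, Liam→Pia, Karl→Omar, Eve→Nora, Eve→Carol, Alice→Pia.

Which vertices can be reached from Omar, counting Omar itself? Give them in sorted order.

Start at Omar.
Its neighbours: Alice, Karl.
Then their neighbours: Eve, Judy, Pia.
Then next layer: Carol, Frank, Liam, Nora.
Nothing further is reachable.

Alice, Carol, Eve, Frank, Judy, Karl, Liam, Nora, Omar, Pia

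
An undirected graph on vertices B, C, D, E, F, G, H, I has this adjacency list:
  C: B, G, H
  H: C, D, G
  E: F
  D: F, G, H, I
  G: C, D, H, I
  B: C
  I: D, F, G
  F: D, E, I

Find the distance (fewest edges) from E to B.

Distance 0: E.
Distance 1: F.
Distance 2: D, I.
Distance 3: G, H.
Distance 4: C.
Distance 5: B — contains B.

5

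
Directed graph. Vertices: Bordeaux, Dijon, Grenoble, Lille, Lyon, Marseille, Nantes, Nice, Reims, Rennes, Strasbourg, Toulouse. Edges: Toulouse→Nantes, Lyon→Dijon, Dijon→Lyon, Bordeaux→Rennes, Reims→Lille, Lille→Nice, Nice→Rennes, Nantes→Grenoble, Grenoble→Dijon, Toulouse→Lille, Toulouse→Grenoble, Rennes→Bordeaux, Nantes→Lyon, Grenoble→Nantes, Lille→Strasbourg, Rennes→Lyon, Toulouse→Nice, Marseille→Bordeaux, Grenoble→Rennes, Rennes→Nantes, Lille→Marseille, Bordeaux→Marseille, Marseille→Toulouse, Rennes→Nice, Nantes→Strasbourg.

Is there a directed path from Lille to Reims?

Explore from Lille.
Distance 1: reach Marseille, Nice, Strasbourg.
Distance 2: reach Bordeaux, Rennes, Toulouse.
Distance 3: reach Grenoble, Lyon, Nantes.
Distance 4: reach Dijon.
The search from Lille is exhausted; no directed path reaches Reims.

No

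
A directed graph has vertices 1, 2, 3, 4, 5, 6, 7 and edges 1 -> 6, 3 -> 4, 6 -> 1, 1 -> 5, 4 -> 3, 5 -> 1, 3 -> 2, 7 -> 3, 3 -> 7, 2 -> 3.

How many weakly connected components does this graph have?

2

From 1: component {1, 5, 6}.
From 2: component {2, 3, 4, 7}.
That's 2 components.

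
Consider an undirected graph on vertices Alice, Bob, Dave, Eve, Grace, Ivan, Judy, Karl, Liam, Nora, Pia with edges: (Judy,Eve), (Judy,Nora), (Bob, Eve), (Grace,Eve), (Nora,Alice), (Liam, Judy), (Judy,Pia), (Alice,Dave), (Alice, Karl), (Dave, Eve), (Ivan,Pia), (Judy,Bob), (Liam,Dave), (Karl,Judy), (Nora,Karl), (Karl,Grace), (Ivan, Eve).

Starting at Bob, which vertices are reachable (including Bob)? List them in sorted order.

Start at Bob.
Its neighbours: Eve, Judy.
Then their neighbours: Dave, Grace, Ivan, Karl, Liam, Nora, Pia.
Then next layer: Alice.
Every vertex is now reached.

Alice, Bob, Dave, Eve, Grace, Ivan, Judy, Karl, Liam, Nora, Pia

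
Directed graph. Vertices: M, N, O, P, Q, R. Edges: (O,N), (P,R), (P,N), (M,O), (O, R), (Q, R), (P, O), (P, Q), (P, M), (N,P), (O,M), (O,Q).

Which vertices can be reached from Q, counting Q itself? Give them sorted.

Start at Q.
Its neighbours: R.
Nothing further is reachable.

Q, R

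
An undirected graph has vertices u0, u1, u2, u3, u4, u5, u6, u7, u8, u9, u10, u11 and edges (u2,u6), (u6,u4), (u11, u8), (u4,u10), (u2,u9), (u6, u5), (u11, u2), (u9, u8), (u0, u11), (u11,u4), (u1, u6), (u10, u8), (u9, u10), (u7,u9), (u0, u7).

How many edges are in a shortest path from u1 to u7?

Distance 0: u1.
Distance 1: u6.
Distance 2: u2, u4, u5.
Distance 3: u9, u10, u11.
Distance 4: u0, u7, u8 — contains u7.

4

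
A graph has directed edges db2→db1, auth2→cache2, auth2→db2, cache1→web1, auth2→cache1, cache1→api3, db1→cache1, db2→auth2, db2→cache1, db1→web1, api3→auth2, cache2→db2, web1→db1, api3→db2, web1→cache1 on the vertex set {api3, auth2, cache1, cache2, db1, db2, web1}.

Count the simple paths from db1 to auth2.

4

db1→cache1→api3→auth2
db1→cache1→api3→db2→auth2
db1→web1→cache1→api3→auth2
db1→web1→cache1→api3→db2→auth2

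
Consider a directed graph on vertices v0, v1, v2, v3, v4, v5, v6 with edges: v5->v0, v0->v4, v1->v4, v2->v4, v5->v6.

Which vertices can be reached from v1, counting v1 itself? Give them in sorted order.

v1, v4

Start at v1.
Its neighbours: v4.
Nothing further is reachable.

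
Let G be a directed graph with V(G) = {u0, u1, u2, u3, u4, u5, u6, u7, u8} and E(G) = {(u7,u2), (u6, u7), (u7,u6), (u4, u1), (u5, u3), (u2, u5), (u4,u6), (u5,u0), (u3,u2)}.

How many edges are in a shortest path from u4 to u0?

5

Distance 0: u4.
Distance 1: u1, u6.
Distance 2: u7.
Distance 3: u2.
Distance 4: u5.
Distance 5: u0, u3 — contains u0.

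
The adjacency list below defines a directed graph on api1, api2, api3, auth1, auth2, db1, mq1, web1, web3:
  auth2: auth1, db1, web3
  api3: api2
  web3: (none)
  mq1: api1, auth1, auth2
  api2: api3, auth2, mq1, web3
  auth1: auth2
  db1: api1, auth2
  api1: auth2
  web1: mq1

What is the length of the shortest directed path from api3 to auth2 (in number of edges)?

Distance 0: api3.
Distance 1: api2.
Distance 2: auth2, mq1, web3 — contains auth2.

2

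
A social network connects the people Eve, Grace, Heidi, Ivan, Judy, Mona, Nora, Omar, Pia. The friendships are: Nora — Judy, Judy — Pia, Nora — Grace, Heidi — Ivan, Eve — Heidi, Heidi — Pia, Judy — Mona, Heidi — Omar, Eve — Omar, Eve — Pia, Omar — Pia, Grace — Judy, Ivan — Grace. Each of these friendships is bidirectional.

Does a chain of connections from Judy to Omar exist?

Yes

Explore from Judy.
Distance 1: reach Grace, Mona, Nora, Pia.
Distance 2: reach Eve, Heidi, Ivan, Omar.
Found Omar.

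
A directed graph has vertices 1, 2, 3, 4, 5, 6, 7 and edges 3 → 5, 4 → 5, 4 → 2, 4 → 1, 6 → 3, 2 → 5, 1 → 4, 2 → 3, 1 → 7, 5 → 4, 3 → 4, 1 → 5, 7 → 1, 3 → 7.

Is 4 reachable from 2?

Yes

Explore from 2.
Distance 1: reach 3, 5.
Distance 2: reach 4, 7.
Found 4.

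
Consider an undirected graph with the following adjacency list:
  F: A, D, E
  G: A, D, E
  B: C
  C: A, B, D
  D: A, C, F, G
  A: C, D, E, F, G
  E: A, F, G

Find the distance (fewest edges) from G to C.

Distance 0: G.
Distance 1: A, D, E.
Distance 2: C, F — contains C.

2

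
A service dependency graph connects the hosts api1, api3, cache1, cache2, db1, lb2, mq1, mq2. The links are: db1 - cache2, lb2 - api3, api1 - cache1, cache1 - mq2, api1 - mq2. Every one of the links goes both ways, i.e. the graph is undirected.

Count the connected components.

4

From api1: component {api1, cache1, mq2}.
From api3: component {api3, lb2}.
From cache2: component {cache2, db1}.
From mq1: component {mq1}.
That's 4 components.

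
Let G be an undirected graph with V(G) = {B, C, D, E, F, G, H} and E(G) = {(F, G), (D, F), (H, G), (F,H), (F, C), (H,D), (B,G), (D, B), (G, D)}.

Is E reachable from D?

Explore from D.
Distance 1: reach B, F, G, H.
Distance 2: reach C.
The search is exhausted without reaching E; it lies in a different component.

No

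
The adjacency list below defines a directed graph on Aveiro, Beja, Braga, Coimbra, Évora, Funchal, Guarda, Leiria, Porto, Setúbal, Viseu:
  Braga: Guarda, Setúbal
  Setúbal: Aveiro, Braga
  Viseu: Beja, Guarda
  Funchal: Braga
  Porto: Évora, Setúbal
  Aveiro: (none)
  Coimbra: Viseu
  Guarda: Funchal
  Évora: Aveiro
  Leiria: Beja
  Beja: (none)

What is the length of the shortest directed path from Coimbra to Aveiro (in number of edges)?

6

Distance 0: Coimbra.
Distance 1: Viseu.
Distance 2: Beja, Guarda.
Distance 3: Funchal.
Distance 4: Braga.
Distance 5: Setúbal.
Distance 6: Aveiro — contains Aveiro.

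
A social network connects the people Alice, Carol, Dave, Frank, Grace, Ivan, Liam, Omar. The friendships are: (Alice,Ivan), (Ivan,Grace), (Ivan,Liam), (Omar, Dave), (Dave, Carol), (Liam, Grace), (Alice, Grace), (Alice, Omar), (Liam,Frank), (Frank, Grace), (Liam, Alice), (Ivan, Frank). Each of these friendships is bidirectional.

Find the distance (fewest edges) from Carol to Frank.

Distance 0: Carol.
Distance 1: Dave.
Distance 2: Omar.
Distance 3: Alice.
Distance 4: Grace, Ivan, Liam.
Distance 5: Frank — contains Frank.

5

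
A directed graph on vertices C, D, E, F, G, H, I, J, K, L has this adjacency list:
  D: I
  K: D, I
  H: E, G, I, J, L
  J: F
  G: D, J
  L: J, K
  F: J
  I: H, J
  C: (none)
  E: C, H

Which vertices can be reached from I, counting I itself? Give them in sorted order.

Start at I.
Its neighbours: H, J.
Then their neighbours: E, F, G, L.
Then next layer: C, D, K.
Every vertex is now reached.

C, D, E, F, G, H, I, J, K, L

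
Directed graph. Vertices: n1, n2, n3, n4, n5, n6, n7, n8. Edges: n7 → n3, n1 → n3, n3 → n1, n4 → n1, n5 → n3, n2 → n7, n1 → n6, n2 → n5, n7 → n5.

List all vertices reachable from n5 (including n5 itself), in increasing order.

Start at n5.
Its neighbours: n3.
Then their neighbours: n1.
Then next layer: n6.
Nothing further is reachable.

n1, n3, n5, n6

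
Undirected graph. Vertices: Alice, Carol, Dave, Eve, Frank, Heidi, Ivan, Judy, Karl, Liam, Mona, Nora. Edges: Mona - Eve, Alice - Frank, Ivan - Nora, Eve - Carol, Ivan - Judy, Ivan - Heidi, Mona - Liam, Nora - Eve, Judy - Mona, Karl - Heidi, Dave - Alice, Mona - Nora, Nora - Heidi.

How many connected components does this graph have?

From Alice: component {Alice, Dave, Frank}.
From Carol: component {Carol, Eve, Heidi, Ivan, Judy, Karl, Liam, Mona, Nora}.
That's 2 components.

2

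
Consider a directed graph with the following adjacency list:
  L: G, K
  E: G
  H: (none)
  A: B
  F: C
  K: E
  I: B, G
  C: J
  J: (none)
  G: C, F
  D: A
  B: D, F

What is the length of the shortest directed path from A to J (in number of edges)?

Distance 0: A.
Distance 1: B.
Distance 2: D, F.
Distance 3: C.
Distance 4: J — contains J.

4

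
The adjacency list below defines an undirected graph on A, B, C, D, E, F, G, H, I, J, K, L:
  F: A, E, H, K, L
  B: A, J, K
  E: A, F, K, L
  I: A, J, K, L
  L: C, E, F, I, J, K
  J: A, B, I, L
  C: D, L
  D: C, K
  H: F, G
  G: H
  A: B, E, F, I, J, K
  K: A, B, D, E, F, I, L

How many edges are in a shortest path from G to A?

3

Distance 0: G.
Distance 1: H.
Distance 2: F.
Distance 3: A, E, K, L — contains A.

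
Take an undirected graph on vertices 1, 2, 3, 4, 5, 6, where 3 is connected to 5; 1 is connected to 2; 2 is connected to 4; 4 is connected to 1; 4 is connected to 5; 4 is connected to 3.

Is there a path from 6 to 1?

6 has no edges, so nothing is reachable from it.

No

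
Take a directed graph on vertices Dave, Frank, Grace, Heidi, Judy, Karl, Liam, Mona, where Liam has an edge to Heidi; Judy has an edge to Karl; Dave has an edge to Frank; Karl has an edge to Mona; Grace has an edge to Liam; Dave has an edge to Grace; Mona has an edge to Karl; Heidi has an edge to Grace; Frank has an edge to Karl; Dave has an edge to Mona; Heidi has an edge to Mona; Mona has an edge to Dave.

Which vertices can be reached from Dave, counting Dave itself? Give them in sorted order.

Dave, Frank, Grace, Heidi, Karl, Liam, Mona

Start at Dave.
Its neighbours: Frank, Grace, Mona.
Then their neighbours: Karl, Liam.
Then next layer: Heidi.
Nothing further is reachable.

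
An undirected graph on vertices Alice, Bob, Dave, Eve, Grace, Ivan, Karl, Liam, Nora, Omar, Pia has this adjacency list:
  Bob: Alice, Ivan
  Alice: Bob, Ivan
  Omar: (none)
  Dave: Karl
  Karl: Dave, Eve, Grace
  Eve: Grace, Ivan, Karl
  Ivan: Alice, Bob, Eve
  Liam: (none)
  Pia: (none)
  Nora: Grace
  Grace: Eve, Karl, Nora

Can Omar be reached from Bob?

No

Explore from Bob.
Distance 1: reach Alice, Ivan.
Distance 2: reach Eve.
Distance 3: reach Grace, Karl.
Distance 4: reach Dave, Nora.
The search is exhausted without reaching Omar; it lies in a different component.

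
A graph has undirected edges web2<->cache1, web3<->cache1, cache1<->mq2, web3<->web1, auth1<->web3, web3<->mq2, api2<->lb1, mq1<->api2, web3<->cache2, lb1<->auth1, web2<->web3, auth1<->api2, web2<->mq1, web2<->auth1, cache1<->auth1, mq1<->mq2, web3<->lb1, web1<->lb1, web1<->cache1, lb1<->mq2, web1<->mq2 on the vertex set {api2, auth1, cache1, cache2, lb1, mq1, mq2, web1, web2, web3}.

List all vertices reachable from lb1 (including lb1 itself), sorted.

api2, auth1, cache1, cache2, lb1, mq1, mq2, web1, web2, web3

Start at lb1.
Its neighbours: api2, auth1, mq2, web1, web3.
Then their neighbours: cache1, cache2, mq1, web2.
Every vertex is now reached.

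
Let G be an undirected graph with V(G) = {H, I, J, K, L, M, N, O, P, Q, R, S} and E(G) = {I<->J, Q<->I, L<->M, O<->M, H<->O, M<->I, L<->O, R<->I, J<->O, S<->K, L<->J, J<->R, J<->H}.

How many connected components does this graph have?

4

From H: component {H, I, J, L, M, O, Q, R}.
From K: component {K, S}.
From N: component {N}.
From P: component {P}.
That's 4 components.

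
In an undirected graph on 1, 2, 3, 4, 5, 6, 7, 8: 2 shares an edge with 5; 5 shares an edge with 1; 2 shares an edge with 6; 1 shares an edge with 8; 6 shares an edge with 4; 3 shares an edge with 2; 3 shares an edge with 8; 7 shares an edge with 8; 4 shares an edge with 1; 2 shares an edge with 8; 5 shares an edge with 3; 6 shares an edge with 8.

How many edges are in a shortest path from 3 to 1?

Distance 0: 3.
Distance 1: 2, 5, 8.
Distance 2: 1, 6, 7 — contains 1.

2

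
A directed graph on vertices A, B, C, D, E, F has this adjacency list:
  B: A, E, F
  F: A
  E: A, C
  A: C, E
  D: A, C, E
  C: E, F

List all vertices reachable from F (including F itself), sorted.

A, C, E, F

Start at F.
Its neighbours: A.
Then their neighbours: C, E.
Nothing further is reachable.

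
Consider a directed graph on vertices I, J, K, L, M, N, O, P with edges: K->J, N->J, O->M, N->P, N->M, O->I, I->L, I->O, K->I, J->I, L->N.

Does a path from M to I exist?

No

M has no outgoing edges, so nothing is reachable from it.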